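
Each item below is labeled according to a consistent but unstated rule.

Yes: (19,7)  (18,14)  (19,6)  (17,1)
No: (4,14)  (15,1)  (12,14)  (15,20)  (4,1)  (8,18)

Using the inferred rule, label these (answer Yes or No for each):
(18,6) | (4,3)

Yes, No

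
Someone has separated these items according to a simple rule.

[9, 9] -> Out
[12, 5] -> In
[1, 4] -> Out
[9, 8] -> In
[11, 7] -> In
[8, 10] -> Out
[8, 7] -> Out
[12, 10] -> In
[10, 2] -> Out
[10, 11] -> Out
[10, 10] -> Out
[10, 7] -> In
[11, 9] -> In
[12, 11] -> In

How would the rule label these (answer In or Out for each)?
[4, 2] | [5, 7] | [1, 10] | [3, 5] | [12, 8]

Out, Out, Out, Out, In

The common property of the 'In' items is: first > second AND sum ≥ 17. No 'Out' item has it.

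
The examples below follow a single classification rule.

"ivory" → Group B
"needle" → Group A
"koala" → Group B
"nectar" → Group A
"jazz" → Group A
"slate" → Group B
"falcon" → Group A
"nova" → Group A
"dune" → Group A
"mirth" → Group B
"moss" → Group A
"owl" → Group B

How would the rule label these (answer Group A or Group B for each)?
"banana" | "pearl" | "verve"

Group A, Group B, Group B

Checking candidate rules against both groups, what survives is: even length.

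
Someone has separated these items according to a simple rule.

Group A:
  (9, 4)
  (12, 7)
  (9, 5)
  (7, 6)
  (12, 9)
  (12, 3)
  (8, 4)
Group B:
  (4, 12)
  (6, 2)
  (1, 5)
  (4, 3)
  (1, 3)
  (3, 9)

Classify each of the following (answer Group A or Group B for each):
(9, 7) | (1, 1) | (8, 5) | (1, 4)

Every 'Group A' example satisfies: first ≥ 7. None of the 'Group B' examples do.
(9, 7) — first 9, hence Group A.
(1, 1) — first 1, hence Group B.
(8, 5) — first 8, hence Group A.
(1, 4) — first 1, hence Group B.

Group A, Group B, Group A, Group B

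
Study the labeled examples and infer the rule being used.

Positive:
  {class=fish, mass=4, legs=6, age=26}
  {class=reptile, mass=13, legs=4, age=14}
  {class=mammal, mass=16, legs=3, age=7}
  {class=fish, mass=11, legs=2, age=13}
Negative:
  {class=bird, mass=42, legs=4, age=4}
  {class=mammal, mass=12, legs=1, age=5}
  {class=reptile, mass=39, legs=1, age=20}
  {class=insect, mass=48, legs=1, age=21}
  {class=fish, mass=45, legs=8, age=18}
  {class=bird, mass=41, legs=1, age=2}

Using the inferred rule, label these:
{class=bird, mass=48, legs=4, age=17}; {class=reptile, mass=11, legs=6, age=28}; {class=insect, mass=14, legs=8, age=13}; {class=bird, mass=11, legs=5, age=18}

A rule that fits every label: age ≥ 7 AND mass ≤ 16 — true of each 'Positive' example, false of each 'Negative' one.
Negative: {class=bird, mass=48, legs=4, age=17}, since age = 17, mass = 48.
Positive: {class=reptile, mass=11, legs=6, age=28}, since age = 28, mass = 11.
Positive: {class=insect, mass=14, legs=8, age=13}, since age = 13, mass = 14.
Positive: {class=bird, mass=11, legs=5, age=18}, since age = 18, mass = 11.

Negative, Positive, Positive, Positive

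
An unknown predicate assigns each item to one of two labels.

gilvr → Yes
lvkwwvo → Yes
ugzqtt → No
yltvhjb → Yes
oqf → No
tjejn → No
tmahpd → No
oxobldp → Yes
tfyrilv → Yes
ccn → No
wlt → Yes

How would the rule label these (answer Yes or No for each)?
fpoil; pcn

The pattern is that an item is 'Yes' exactly when: contains 'l'.

Yes, No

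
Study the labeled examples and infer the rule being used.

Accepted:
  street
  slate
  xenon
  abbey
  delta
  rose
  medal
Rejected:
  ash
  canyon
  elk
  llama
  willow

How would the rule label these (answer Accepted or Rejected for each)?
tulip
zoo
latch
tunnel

Rejected, Rejected, Rejected, Accepted

The pattern is that an item is 'Accepted' exactly when: length ≥ 4 AND contains 'e'.
tulip: Rejected (length 5, no 'e'). zoo: Rejected (length 3, no 'e'). latch: Rejected (length 5, no 'e'). tunnel: Accepted (length 6, has 'e').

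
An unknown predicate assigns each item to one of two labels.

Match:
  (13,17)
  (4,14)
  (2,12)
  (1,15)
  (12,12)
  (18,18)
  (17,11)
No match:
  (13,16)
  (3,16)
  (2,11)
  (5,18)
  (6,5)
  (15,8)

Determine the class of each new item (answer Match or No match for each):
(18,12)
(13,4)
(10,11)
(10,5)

Match, No match, No match, No match

Every 'Match' example satisfies: sum is even. None of the 'No match' examples do.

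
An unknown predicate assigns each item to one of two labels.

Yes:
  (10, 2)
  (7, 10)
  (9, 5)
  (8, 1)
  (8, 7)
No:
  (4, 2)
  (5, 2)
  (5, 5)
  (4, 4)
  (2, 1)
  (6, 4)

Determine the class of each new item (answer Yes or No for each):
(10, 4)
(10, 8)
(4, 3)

The pattern is that an item is 'Yes' exactly when: first ≥ 7.
(10, 4): Yes (first 10). (10, 8): Yes (first 10). (4, 3): No (first 4).

Yes, Yes, No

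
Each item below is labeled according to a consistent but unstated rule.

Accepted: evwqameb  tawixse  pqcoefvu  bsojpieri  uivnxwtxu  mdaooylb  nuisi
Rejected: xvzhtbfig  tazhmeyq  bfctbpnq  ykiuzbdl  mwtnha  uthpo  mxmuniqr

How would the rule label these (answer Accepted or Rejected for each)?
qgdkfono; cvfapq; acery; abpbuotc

Rejected, Rejected, Rejected, Accepted

A rule that fits every label: has ≥ 3 vowels — true of each 'Accepted' example, false of each 'Rejected' one.
qgdkfono — 2 vowels, hence Rejected.
cvfapq — 1 vowel, hence Rejected.
acery — 2 vowels, hence Rejected.
abpbuotc — 3 vowels, hence Accepted.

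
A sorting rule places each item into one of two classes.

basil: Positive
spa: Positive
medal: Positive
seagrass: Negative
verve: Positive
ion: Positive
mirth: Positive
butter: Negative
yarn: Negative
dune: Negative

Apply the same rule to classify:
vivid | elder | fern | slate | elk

Positive, Positive, Negative, Positive, Positive

Looking at the examples, the only property every 'Positive' case has and every 'Negative' case lacks is: odd length.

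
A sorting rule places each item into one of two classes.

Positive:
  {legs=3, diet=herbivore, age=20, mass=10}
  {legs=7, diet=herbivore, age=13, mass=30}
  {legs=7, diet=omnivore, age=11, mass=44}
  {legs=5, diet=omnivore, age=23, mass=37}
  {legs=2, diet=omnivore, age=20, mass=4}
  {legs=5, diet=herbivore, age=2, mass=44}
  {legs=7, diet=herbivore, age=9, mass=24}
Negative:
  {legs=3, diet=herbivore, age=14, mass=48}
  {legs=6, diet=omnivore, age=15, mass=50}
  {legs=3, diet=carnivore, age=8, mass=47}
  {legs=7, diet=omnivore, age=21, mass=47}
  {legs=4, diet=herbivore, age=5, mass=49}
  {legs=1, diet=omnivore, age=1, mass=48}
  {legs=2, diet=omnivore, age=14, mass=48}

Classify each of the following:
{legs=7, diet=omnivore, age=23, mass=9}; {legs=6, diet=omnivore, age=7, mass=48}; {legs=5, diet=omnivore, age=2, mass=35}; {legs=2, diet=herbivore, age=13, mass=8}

Rule: mass ≤ 44. This holds for each 'Positive' example and fails for each 'Negative' one.
Positive: {legs=7, diet=omnivore, age=23, mass=9}, since mass = 9. Negative: {legs=6, diet=omnivore, age=7, mass=48}, since mass = 48. Positive: {legs=5, diet=omnivore, age=2, mass=35}, since mass = 35. Positive: {legs=2, diet=herbivore, age=13, mass=8}, since mass = 8.

Positive, Negative, Positive, Positive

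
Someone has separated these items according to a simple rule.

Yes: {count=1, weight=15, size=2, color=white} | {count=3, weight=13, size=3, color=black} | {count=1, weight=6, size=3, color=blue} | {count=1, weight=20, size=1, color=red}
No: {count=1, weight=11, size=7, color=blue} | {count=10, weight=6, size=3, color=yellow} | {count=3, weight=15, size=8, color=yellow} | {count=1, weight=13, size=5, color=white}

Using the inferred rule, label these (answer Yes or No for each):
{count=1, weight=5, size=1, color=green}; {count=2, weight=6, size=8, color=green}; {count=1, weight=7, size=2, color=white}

The distinguishing property — size ≤ 3 AND count ≤ 3 — holds for all the 'Yes' cases and none of the 'No' cases.
{count=1, weight=5, size=1, color=green}: size = 1, count = 1 — has this property, so Yes.
{count=2, weight=6, size=8, color=green}: size = 8, count = 2 — fails this test, so No.
{count=1, weight=7, size=2, color=white}: size = 2, count = 1 — has this property, so Yes.

Yes, No, Yes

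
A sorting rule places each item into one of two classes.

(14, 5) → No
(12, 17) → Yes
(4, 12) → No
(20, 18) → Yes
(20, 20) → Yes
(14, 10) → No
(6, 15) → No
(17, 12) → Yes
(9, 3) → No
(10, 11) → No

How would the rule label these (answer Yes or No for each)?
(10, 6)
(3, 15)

No, No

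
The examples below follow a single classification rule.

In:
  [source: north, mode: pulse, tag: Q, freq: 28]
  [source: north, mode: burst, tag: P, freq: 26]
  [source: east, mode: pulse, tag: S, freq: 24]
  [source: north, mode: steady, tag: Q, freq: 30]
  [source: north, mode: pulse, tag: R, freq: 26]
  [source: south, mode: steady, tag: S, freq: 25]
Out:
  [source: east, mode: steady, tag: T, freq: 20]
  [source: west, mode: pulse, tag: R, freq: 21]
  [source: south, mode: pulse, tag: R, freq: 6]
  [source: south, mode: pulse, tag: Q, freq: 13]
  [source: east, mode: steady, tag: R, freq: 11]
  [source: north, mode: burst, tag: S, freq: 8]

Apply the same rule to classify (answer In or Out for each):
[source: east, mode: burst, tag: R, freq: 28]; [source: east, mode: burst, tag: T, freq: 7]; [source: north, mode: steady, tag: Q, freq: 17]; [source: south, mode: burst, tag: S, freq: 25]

Every 'In' example satisfies: freq ≥ 24. None of the 'Out' examples do.
[source: east, mode: burst, tag: R, freq: 28] → freq = 28 → In. [source: east, mode: burst, tag: T, freq: 7] → freq = 7 → Out. [source: north, mode: steady, tag: Q, freq: 17] → freq = 17 → Out. [source: south, mode: burst, tag: S, freq: 25] → freq = 25 → In.

In, Out, Out, In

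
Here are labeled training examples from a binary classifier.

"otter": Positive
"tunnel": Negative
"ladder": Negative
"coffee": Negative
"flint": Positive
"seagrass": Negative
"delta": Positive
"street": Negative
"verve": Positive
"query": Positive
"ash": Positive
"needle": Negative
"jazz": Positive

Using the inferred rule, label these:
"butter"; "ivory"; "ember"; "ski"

Negative, Positive, Positive, Positive

The common property of the 'Positive' items is: length ≤ 5. No 'Negative' item has it.
"butter": length 6, does not fit → Negative.
"ivory": length 5, meets the rule → Positive.
"ember": length 5, meets the rule → Positive.
"ski": length 3, meets the rule → Positive.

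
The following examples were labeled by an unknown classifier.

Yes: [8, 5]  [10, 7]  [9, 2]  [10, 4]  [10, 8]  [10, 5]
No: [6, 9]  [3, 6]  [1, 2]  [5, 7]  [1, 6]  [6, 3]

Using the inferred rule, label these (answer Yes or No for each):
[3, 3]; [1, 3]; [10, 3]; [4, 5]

No, No, Yes, No

One predicate separates the groups cleanly: first ≥ 7.
[3, 3]: No (first 3). [1, 3]: No (first 1). [10, 3]: Yes (first 10). [4, 5]: No (first 4).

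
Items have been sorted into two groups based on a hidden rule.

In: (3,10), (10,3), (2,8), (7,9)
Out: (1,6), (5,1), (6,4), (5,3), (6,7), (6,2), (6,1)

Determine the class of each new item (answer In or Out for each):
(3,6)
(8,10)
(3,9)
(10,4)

The rule appears to be: max ≥ 8.
(3,6) — max 6, hence Out. (8,10) — max 10, hence In. (3,9) — max 9, hence In. (10,4) — max 10, hence In.

Out, In, In, In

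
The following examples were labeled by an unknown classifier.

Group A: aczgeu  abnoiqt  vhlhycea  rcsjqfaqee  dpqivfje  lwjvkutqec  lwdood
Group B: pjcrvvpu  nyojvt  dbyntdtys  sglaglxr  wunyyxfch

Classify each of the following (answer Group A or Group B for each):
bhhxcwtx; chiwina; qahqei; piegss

Group B, Group A, Group A, Group A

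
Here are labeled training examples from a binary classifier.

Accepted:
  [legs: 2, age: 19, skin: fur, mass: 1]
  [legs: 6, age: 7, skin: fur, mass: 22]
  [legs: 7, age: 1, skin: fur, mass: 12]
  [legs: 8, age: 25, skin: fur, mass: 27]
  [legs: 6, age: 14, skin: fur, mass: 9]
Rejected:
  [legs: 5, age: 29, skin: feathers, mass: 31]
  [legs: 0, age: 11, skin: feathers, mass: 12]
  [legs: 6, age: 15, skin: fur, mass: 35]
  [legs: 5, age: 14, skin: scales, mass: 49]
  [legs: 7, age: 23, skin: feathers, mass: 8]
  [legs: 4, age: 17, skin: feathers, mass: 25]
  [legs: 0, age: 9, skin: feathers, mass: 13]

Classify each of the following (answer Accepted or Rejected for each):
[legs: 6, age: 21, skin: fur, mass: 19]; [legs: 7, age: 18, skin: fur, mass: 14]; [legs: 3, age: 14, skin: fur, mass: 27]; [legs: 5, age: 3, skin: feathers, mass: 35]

Accepted, Accepted, Accepted, Rejected

The common property of the 'Accepted' items is: skin is fur AND mass ≤ 27. No 'Rejected' item has it.
[legs: 6, age: 21, skin: fur, mass: 19] → skin is fur, mass = 19 → Accepted.
[legs: 7, age: 18, skin: fur, mass: 14] → skin is fur, mass = 14 → Accepted.
[legs: 3, age: 14, skin: fur, mass: 27] → skin is fur, mass = 27 → Accepted.
[legs: 5, age: 3, skin: feathers, mass: 35] → skin is feathers, mass = 35 → Rejected.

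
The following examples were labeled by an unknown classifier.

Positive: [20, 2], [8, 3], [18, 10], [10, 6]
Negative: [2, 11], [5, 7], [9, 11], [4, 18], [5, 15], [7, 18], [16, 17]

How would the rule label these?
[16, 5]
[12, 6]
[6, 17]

All 'Positive' examples share one property — first > second — and every 'Negative' example lacks it.

Positive, Positive, Negative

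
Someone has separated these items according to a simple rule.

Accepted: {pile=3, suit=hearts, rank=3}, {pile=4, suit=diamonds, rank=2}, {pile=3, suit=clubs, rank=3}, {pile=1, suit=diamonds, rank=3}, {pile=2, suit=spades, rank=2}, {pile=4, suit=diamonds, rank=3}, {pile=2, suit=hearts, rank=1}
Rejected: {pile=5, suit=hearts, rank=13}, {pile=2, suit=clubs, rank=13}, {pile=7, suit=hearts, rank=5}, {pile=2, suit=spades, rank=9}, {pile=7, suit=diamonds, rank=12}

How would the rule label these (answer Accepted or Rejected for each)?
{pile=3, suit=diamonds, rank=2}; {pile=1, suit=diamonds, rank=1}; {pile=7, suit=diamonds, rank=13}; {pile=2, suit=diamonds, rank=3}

Accepted, Accepted, Rejected, Accepted

The distinguishing property — rank ≤ 3 — holds for all the 'Accepted' cases and none of the 'Rejected' cases.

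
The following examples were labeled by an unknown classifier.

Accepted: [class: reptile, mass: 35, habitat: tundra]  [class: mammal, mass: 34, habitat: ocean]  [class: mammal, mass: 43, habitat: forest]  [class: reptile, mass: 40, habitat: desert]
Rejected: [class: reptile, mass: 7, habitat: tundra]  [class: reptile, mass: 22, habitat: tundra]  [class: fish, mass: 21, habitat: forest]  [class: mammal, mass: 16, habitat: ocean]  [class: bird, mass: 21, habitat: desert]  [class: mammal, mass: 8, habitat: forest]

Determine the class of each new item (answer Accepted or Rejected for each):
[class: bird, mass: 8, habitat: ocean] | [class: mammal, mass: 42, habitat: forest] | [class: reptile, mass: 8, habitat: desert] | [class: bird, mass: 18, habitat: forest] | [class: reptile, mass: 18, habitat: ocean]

'Accepted' ⟺ mass ≥ 34.

Rejected, Accepted, Rejected, Rejected, Rejected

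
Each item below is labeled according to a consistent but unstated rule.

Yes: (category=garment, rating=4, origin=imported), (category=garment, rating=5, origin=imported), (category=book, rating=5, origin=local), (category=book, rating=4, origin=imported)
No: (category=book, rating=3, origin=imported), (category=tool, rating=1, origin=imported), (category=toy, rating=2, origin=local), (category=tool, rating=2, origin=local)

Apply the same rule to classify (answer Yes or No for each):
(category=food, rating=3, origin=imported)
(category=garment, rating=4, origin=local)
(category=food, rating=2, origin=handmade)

No, Yes, No

Rule: rating ≥ 4. This holds for each 'Yes' example and fails for each 'No' one.
(category=food, rating=3, origin=imported): rating = 3, lacks this property → No.
(category=garment, rating=4, origin=local): rating = 4, qualifies → Yes.
(category=food, rating=2, origin=handmade): rating = 2, lacks this property → No.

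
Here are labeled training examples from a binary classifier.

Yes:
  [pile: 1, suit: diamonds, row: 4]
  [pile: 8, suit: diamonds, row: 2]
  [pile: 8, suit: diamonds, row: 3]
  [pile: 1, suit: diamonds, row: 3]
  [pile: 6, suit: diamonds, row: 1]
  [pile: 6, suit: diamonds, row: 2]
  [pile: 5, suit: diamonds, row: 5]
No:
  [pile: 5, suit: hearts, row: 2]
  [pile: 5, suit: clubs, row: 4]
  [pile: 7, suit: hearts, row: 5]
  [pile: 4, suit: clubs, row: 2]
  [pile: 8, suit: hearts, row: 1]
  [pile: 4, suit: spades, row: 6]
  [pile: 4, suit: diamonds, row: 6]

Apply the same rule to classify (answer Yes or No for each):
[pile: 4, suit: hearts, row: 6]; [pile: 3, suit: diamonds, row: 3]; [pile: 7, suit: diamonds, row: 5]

No, Yes, Yes

The distinguishing property — suit is diamonds AND row ≤ 5 — holds for all the 'Yes' cases and none of the 'No' cases.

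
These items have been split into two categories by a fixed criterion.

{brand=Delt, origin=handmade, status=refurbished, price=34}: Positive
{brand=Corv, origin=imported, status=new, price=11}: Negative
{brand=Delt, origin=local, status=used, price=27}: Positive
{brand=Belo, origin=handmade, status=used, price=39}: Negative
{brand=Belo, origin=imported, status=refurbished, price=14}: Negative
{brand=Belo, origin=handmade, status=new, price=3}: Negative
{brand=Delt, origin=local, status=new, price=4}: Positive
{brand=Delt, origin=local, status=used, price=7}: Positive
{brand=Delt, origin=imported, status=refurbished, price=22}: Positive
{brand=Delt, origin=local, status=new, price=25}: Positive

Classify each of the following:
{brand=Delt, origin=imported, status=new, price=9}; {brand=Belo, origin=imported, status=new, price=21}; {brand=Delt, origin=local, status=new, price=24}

All 'Positive' examples share one property — brand is Delt — and every 'Negative' example lacks it.
{brand=Delt, origin=imported, status=new, price=9}: brand is Delt, qualifies → Positive. {brand=Belo, origin=imported, status=new, price=21}: brand is Belo, fails the rule → Negative. {brand=Delt, origin=local, status=new, price=24}: brand is Delt, qualifies → Positive.

Positive, Negative, Positive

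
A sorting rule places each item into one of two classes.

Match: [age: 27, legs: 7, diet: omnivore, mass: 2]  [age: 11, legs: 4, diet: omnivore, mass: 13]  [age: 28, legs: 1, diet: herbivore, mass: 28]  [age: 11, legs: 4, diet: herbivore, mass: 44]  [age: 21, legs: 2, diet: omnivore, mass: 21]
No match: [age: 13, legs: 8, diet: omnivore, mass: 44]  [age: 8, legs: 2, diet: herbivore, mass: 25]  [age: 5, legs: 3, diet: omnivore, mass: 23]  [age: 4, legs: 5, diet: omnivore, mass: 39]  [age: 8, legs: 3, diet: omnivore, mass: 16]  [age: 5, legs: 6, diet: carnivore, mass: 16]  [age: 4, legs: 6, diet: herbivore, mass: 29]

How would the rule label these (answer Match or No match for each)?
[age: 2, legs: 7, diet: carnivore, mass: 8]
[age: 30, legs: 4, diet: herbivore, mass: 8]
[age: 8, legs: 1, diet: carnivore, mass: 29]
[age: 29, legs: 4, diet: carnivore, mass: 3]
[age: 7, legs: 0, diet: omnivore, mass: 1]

'Match' ⟺ legs ≤ 7 AND age ≥ 11.
No match: [age: 2, legs: 7, diet: carnivore, mass: 8], since legs = 7, age = 2. Match: [age: 30, legs: 4, diet: herbivore, mass: 8], since legs = 4, age = 30. No match: [age: 8, legs: 1, diet: carnivore, mass: 29], since legs = 1, age = 8. Match: [age: 29, legs: 4, diet: carnivore, mass: 3], since legs = 4, age = 29. No match: [age: 7, legs: 0, diet: omnivore, mass: 1], since legs = 0, age = 7.

No match, Match, No match, Match, No match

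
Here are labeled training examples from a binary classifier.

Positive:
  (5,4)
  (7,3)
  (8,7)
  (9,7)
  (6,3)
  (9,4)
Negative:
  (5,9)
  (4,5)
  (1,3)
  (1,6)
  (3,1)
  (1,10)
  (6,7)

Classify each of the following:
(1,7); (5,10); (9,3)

Negative, Negative, Positive

Every 'Positive' example satisfies: first > second AND sum ≥ 7. None of the 'Negative' examples do.
Negative: (1,7), since 1 < 7, 1+7 = 8.
Negative: (5,10), since 5 < 10, 5+10 = 15.
Positive: (9,3), since 9 > 3, 9+3 = 12.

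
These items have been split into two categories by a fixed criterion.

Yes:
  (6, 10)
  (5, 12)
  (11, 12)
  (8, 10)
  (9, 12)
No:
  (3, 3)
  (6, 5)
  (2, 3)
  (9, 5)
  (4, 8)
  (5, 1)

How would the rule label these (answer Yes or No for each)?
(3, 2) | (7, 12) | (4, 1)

The common property of the 'Yes' items is: sum ≥ 16. No 'No' item has it.
(3, 2): No (3+2 = 5). (7, 12): Yes (7+12 = 19). (4, 1): No (4+1 = 5).

No, Yes, No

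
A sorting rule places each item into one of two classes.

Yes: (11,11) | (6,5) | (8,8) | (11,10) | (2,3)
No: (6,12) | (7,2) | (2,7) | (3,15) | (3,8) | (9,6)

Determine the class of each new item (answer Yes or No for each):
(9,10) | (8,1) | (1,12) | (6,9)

The pattern is that an item is 'Yes' exactly when: |first − second| ≤ 1.
(9,10): |9−10| = 1, checks out → Yes.
(8,1): |8−1| = 7, does not satisfy this → No.
(1,12): |1−12| = 11, does not satisfy this → No.
(6,9): |6−9| = 3, does not satisfy this → No.

Yes, No, No, No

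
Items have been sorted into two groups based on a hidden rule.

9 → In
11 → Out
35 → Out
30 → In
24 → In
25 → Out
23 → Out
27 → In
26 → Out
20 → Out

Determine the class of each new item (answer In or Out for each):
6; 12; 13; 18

In, In, Out, In

The pattern is that an item is 'In' exactly when: multiple of 3.
In: 6, since 6 = 3·2. In: 12, since 12 = 3·4. Out: 13, since 13 = 3·4 + 1. In: 18, since 18 = 3·6.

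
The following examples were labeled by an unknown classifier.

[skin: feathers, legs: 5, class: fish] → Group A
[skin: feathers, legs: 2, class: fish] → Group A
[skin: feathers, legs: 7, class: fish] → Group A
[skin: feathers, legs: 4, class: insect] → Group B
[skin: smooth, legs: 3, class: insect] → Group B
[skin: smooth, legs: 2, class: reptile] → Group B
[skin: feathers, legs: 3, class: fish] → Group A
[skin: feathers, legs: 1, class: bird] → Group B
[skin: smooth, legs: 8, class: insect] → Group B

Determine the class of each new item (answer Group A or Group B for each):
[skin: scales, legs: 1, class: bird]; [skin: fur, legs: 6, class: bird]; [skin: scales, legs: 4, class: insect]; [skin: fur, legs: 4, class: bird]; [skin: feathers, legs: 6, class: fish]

A rule that fits every label: class is fish — true of each 'Group A' example, false of each 'Group B' one.
[skin: scales, legs: 1, class: bird]: class is bird, does not satisfy this → Group B. [skin: fur, legs: 6, class: bird]: class is bird, does not satisfy this → Group B. [skin: scales, legs: 4, class: insect]: class is insect, does not satisfy this → Group B. [skin: fur, legs: 4, class: bird]: class is bird, does not satisfy this → Group B. [skin: feathers, legs: 6, class: fish]: class is fish, has this property → Group A.

Group B, Group B, Group B, Group B, Group A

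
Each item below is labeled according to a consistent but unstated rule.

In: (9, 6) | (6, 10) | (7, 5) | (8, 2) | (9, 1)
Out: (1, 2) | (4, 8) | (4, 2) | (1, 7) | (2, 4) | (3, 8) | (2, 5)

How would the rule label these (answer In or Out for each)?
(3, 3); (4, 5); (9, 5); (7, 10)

'In' ⟺ first ≥ 5.
(3, 3) — first 3, hence Out. (4, 5) — first 4, hence Out. (9, 5) — first 9, hence In. (7, 10) — first 7, hence In.

Out, Out, In, In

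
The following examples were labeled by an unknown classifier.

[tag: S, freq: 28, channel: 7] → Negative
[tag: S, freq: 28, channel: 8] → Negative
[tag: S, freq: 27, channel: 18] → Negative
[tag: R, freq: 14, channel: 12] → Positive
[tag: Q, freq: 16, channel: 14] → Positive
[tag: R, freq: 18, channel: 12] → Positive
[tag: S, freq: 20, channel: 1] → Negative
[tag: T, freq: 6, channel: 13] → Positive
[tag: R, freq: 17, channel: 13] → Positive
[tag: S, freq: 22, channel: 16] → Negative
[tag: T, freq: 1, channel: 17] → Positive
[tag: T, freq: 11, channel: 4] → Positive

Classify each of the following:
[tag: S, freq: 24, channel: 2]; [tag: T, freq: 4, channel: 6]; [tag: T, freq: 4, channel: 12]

Negative, Positive, Positive

'Positive' ⟺ freq ≤ 18.
[tag: S, freq: 24, channel: 2]: Negative (freq = 24). [tag: T, freq: 4, channel: 6]: Positive (freq = 4). [tag: T, freq: 4, channel: 12]: Positive (freq = 4).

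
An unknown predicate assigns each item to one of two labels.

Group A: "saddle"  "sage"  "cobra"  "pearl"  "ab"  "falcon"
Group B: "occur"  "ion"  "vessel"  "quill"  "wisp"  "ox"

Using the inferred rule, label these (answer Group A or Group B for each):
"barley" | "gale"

Group A, Group A

Every 'Group A' example satisfies: contains 'a'. None of the 'Group B' examples do.
"barley": Group A (has 'a').
"gale": Group A (has 'a').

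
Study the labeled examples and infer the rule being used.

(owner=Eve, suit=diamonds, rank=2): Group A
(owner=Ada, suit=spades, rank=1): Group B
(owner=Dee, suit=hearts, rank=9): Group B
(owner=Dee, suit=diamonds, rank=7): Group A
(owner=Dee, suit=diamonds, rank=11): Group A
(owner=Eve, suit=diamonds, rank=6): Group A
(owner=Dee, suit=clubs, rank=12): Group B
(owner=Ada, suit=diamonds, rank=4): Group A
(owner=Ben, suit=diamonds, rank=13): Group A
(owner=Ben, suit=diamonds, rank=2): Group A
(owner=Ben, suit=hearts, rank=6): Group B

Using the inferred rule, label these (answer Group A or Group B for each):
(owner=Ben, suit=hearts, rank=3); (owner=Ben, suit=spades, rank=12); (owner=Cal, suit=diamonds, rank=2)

Group B, Group B, Group A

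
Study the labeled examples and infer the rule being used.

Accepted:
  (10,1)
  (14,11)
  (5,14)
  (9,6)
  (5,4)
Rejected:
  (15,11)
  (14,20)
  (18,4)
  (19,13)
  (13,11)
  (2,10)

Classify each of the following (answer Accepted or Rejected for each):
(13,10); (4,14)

Accepted, Rejected

Looking at the examples, the only property every 'Accepted' case has and every 'Rejected' case lacks is: sum is odd.
(13,10): 13+10 = 23 — checks out, so Accepted.
(4,14): 4+14 = 18 — lacks this property, so Rejected.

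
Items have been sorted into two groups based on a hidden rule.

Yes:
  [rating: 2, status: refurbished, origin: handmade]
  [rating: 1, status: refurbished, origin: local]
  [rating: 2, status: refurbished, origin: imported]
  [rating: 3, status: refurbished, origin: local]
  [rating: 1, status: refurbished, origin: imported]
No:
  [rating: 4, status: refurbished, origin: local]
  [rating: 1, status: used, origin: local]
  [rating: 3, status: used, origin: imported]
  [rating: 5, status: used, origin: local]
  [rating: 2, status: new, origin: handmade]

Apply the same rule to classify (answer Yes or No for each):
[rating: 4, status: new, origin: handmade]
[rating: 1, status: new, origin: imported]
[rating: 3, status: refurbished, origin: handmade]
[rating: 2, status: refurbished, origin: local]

No, No, Yes, Yes

'Yes' ⟺ status is refurbished AND rating ≤ 3.
[rating: 4, status: new, origin: handmade]: No (status is new, rating = 4).
[rating: 1, status: new, origin: imported]: No (status is new, rating = 1).
[rating: 3, status: refurbished, origin: handmade]: Yes (status is refurbished, rating = 3).
[rating: 2, status: refurbished, origin: local]: Yes (status is refurbished, rating = 2).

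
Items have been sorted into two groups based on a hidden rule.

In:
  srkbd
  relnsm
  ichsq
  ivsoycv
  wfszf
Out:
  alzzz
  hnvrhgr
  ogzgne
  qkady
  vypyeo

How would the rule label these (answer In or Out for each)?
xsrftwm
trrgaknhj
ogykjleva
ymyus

The common property of the 'In' items is: contains 's'. No 'Out' item has it.
xsrftwm: In (has 's').
trrgaknhj: Out (no 's').
ogykjleva: Out (no 's').
ymyus: In (has 's').

In, Out, Out, In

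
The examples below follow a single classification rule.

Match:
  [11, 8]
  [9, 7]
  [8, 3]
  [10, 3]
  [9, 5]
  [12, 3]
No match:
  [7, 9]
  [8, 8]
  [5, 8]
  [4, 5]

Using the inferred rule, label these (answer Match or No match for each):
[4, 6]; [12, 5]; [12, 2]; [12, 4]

All 'Match' examples share one property — first > second — and every 'No match' example lacks it.
No match: [4, 6], since 4 < 6. Match: [12, 5], since 12 > 5. Match: [12, 2], since 12 > 2. Match: [12, 4], since 12 > 4.

No match, Match, Match, Match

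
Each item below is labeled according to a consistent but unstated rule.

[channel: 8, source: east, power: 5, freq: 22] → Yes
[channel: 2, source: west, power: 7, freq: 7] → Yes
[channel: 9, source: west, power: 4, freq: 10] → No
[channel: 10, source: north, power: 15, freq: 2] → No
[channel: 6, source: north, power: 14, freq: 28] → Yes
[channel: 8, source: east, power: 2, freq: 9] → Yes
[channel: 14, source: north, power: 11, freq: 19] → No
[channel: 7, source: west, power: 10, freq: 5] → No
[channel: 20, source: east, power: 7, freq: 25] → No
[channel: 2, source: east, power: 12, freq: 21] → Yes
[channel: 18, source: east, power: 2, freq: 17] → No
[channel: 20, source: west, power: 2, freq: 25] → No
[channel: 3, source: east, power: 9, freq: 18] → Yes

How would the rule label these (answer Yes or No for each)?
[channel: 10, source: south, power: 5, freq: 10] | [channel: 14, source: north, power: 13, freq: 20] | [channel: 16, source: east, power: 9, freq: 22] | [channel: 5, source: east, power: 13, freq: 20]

'Yes' ⟺ channel ≤ 8 AND freq ≥ 7.
[channel: 10, source: south, power: 5, freq: 10] — channel = 10, freq = 10, hence No.
[channel: 14, source: north, power: 13, freq: 20] — channel = 14, freq = 20, hence No.
[channel: 16, source: east, power: 9, freq: 22] — channel = 16, freq = 22, hence No.
[channel: 5, source: east, power: 13, freq: 20] — channel = 5, freq = 20, hence Yes.

No, No, No, Yes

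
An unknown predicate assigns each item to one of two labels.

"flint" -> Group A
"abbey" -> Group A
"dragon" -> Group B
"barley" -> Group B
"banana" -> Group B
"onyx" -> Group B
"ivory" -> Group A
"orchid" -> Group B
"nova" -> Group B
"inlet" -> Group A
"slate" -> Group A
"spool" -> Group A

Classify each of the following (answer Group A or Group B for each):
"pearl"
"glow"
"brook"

All 'Group A' examples share one property — odd length — and every 'Group B' example lacks it.
"pearl" → length 5 → Group A.
"glow" → length 4 → Group B.
"brook" → length 5 → Group A.

Group A, Group B, Group A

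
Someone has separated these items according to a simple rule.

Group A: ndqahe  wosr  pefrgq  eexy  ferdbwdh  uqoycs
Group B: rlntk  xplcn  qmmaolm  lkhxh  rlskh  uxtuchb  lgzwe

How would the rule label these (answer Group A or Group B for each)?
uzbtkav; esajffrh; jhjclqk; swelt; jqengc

Group B, Group A, Group B, Group B, Group A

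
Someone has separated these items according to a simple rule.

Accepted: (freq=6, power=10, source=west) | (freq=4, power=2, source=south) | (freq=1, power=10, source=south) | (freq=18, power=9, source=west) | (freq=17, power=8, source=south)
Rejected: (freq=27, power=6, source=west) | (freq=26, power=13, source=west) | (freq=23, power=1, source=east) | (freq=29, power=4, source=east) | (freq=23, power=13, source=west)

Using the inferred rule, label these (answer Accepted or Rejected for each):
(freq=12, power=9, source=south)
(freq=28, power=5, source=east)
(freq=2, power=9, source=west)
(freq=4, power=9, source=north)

Accepted, Rejected, Accepted, Accepted

The common property of the 'Accepted' items is: freq ≤ 18. No 'Rejected' item has it.
(freq=12, power=9, source=south): Accepted (freq = 12).
(freq=28, power=5, source=east): Rejected (freq = 28).
(freq=2, power=9, source=west): Accepted (freq = 2).
(freq=4, power=9, source=north): Accepted (freq = 4).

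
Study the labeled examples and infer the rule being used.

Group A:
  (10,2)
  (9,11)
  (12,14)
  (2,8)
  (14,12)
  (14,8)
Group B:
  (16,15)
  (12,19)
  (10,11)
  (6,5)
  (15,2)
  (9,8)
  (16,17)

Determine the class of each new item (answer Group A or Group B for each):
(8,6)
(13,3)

The rule appears to be: sum is even.
(8,6): 8+6 = 14, meets the rule → Group A. (13,3): 13+3 = 16, meets the rule → Group A.

Group A, Group A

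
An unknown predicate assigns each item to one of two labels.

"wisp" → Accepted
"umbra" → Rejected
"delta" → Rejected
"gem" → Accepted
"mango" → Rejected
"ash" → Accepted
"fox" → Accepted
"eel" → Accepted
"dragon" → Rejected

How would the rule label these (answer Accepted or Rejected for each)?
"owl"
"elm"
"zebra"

Every 'Accepted' example satisfies: length ≤ 4. None of the 'Rejected' examples do.

Accepted, Accepted, Rejected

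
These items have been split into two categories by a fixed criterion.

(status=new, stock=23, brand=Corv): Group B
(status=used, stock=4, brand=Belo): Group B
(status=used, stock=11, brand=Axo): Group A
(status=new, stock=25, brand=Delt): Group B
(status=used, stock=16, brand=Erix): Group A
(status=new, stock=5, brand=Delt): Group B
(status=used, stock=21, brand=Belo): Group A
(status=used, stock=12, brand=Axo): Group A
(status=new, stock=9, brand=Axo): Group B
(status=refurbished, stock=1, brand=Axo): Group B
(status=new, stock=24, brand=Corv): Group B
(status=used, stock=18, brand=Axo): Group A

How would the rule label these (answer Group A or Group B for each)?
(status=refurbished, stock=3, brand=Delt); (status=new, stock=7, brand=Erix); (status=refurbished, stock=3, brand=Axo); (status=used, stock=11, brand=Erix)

The distinguishing property — status is used AND stock ≥ 5 — holds for all the 'Group A' cases and none of the 'Group B' cases.
(status=refurbished, stock=3, brand=Delt) — status is refurbished, stock = 3, hence Group B. (status=new, stock=7, brand=Erix) — status is new, stock = 7, hence Group B. (status=refurbished, stock=3, brand=Axo) — status is refurbished, stock = 3, hence Group B. (status=used, stock=11, brand=Erix) — status is used, stock = 11, hence Group A.

Group B, Group B, Group B, Group A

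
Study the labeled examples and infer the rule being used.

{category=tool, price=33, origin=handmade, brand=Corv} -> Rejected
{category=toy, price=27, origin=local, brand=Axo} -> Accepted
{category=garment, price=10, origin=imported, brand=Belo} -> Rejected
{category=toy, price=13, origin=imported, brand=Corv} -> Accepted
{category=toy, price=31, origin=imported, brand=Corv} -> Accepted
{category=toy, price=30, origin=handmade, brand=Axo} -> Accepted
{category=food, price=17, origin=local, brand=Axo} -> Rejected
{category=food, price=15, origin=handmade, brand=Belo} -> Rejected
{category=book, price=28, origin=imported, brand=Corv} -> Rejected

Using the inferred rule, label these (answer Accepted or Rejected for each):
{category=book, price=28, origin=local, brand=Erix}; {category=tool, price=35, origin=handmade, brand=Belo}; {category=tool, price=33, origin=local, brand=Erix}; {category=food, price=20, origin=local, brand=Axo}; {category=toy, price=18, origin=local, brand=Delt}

Rejected, Rejected, Rejected, Rejected, Accepted

A rule that fits every label: category is toy — true of each 'Accepted' example, false of each 'Rejected' one.
{category=book, price=28, origin=local, brand=Erix} → category is book → Rejected. {category=tool, price=35, origin=handmade, brand=Belo} → category is tool → Rejected. {category=tool, price=33, origin=local, brand=Erix} → category is tool → Rejected. {category=food, price=20, origin=local, brand=Axo} → category is food → Rejected. {category=toy, price=18, origin=local, brand=Delt} → category is toy → Accepted.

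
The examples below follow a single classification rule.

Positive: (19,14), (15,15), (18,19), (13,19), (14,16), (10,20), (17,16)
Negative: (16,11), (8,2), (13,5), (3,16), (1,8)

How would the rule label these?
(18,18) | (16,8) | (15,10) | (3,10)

Positive, Negative, Negative, Negative

The rule appears to be: sum ≥ 30.
Positive: (18,18), since 18+18 = 36. Negative: (16,8), since 16+8 = 24. Negative: (15,10), since 15+10 = 25. Negative: (3,10), since 3+10 = 13.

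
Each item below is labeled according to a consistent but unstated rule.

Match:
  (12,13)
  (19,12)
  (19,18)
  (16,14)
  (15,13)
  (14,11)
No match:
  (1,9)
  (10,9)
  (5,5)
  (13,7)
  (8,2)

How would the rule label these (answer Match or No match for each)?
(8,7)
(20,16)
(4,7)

No match, Match, No match

A rule that fits every label: sum ≥ 25 — true of each 'Match' example, false of each 'No match' one.
(8,7): 8+7 = 15, fails the rule → No match.
(20,16): 20+16 = 36, passes → Match.
(4,7): 4+7 = 11, fails the rule → No match.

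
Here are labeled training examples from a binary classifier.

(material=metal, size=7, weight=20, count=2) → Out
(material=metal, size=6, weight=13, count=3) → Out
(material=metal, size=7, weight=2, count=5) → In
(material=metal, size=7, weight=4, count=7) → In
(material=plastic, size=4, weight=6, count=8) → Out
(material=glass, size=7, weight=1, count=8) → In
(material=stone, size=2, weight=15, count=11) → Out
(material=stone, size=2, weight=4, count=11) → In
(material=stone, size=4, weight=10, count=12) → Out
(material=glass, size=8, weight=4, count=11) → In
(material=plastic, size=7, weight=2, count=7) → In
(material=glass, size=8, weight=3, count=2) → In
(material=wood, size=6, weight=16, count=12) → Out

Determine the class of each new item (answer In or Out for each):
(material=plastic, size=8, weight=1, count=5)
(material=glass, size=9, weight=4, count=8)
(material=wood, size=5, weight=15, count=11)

The simplest hypothesis consistent with all the labels is: weight ≤ 4.
(material=plastic, size=8, weight=1, count=5): weight = 1, satisfies this → In.
(material=glass, size=9, weight=4, count=8): weight = 4, satisfies this → In.
(material=wood, size=5, weight=15, count=11): weight = 15, lacks this property → Out.

In, In, Out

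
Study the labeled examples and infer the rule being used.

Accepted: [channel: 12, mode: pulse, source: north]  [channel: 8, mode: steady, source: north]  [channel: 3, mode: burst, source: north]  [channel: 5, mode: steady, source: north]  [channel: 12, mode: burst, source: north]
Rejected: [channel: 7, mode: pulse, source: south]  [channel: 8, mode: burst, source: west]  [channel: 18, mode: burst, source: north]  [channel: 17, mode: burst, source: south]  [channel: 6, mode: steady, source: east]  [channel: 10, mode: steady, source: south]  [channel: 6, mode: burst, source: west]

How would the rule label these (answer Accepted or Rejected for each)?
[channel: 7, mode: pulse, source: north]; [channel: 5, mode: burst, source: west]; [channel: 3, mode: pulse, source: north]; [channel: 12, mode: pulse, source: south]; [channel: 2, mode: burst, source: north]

One predicate separates the groups cleanly: source is north AND channel ≤ 12.
[channel: 7, mode: pulse, source: north]: source is north, channel = 7, checks out → Accepted.
[channel: 5, mode: burst, source: west]: source is west, channel = 5, doesn't qualify → Rejected.
[channel: 3, mode: pulse, source: north]: source is north, channel = 3, checks out → Accepted.
[channel: 12, mode: pulse, source: south]: source is south, channel = 12, doesn't qualify → Rejected.
[channel: 2, mode: burst, source: north]: source is north, channel = 2, checks out → Accepted.

Accepted, Rejected, Accepted, Rejected, Accepted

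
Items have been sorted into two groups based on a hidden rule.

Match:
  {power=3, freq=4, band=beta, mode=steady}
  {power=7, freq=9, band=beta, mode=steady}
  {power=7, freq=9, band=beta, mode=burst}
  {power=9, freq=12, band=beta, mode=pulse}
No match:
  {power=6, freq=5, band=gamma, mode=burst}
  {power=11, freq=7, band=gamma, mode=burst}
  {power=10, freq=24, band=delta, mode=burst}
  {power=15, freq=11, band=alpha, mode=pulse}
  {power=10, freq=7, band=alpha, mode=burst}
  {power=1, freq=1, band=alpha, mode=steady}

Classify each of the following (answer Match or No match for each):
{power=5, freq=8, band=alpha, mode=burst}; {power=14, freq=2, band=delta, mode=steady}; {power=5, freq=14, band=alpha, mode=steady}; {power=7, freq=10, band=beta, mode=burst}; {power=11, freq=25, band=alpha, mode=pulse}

No match, No match, No match, Match, No match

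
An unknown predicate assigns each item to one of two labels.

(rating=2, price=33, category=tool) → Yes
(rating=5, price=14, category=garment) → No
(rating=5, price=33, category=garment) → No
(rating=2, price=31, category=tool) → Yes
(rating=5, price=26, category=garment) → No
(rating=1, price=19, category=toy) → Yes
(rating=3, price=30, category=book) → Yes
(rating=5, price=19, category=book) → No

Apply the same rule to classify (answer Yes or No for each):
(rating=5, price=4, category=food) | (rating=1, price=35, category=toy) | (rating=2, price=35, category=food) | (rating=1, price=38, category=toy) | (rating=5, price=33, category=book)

A rule that fits every label: rating ≤ 3 — true of each 'Yes' example, false of each 'No' one.
No: (rating=5, price=4, category=food), since rating = 5.
Yes: (rating=1, price=35, category=toy), since rating = 1.
Yes: (rating=2, price=35, category=food), since rating = 2.
Yes: (rating=1, price=38, category=toy), since rating = 1.
No: (rating=5, price=33, category=book), since rating = 5.

No, Yes, Yes, Yes, No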